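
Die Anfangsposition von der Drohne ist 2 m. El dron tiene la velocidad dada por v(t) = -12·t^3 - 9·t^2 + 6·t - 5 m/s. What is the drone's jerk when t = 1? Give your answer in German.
Wir müssen unsere Gleichung für die Geschwindigkeit v(t) = -12·t^3 - 9·t^2 + 6·t - 5 2-mal ableiten. Mit d/dt von v(t) finden wir a(t) = -36·t^2 - 18·t + 6. Mit d/dt von a(t) finden wir j(t) = -72·t - 18. Aus der Gleichung für den Ruck j(t) = -72·t - 18, setzen wir t = 1 ein und erhalten j = -90.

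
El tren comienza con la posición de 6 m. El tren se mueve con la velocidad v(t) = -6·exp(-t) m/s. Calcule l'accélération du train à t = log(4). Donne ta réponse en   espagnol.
Para resolver esto, necesitamos tomar 1 derivada de nuestra ecuación de la velocidad v(t) = -6·exp(-t). Derivando la velocidad, obtenemos la aceleración: a(t) = 6·exp(-t). Usando a(t) = 6·exp(-t) y sustituyendo t = log(4), encontramos a = 3/2.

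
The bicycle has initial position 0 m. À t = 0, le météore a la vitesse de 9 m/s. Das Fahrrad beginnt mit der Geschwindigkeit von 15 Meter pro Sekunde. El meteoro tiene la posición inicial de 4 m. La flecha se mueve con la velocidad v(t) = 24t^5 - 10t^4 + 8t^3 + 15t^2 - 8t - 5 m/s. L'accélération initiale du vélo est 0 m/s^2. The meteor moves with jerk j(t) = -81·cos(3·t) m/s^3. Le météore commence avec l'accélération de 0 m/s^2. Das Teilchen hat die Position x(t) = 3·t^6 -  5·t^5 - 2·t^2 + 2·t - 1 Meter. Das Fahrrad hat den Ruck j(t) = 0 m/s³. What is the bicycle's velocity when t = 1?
We must find the antiderivative of our jerk equation j(t) = 0 2 times. Finding the integral of j(t) and using a(0) = 0: a(t) = 0. Integrating acceleration and using the initial condition v(0) = 15, we get v(t) = 15. Using v(t) = 15 and substituting t = 1, we find v = 15.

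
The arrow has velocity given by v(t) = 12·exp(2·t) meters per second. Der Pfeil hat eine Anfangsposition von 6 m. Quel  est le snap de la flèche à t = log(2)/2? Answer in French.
En partant de la vitesse v(t) = 12·exp(2·t), nous prenons 3 dérivées. En prenant d/dt de v(t), nous trouvons a(t) = 24·exp(2·t). En dérivant l'accélération, nous obtenons le jerk: j(t) = 48·exp(2·t). En prenant d/dt de j(t), nous trouvons s(t) = 96·exp(2·t). Nous avons le snap s(t) = 96·exp(2·t). En substituant t = log(2)/2: s(log(2)/2) = 192.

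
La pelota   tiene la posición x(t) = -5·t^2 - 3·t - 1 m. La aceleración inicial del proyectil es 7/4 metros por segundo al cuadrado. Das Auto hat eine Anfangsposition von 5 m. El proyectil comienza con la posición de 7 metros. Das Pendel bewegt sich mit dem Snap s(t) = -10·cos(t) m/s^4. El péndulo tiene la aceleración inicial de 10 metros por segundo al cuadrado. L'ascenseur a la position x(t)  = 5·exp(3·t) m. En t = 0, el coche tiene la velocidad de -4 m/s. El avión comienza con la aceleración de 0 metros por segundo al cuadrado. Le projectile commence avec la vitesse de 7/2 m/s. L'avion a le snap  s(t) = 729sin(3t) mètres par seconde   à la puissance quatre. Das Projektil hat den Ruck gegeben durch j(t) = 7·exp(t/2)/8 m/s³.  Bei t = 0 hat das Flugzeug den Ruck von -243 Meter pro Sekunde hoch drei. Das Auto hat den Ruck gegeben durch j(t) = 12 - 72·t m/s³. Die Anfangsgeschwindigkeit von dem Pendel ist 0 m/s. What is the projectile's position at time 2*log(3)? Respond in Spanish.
Debemos encontrar la integral de nuestra ecuación de la sacudida j(t) = 7·exp(t/2)/8 3 veces. La antiderivada de la sacudida, con a(0) = 7/4, da la aceleración: a(t) = 7·exp(t/2)/4. La integral de la aceleración, con v(0) = 7/2, da la velocidad: v(t) = 7·exp(t/2)/2. La antiderivada de la velocidad es la posición. Usando x(0) = 7, obtenemos x(t) = 7·exp(t/2). De la ecuación de la posición x(t) = 7·exp(t/2), sustituimos t = 2*log(3) para obtener x = 21.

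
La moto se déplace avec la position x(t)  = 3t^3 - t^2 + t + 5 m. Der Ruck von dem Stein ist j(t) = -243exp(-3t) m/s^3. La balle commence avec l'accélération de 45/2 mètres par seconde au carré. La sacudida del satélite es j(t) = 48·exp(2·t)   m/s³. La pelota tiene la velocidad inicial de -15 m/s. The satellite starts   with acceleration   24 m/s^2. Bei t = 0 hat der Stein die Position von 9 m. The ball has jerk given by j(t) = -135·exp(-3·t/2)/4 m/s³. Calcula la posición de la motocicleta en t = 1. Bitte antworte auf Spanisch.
De la ecuación de la posición x(t) = 3·t^3 - t^2 + t + 5, sustituimos t = 1 para obtener x = 8.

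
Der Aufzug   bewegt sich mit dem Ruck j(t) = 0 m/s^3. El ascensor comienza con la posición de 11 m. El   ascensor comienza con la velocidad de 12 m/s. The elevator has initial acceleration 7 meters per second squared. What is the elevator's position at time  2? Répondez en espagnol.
Necesitamos integrar nuestra ecuación de la sacudida j(t) = 0 3 veces. La integral de la sacudida, con a(0) = 7, da la aceleración: a(t) = 7. La integral de la aceleración es la velocidad. Usando v(0) = 12, obtenemos v(t) = 7·t + 12. Tomando ∫v(t)dt y aplicando x(0) = 11, encontramos x(t) = 7·t^2/2 + 12·t + 11. De la ecuación de la posición x(t) = 7·t^2/2 + 12·t + 11, sustituimos t = 2 para obtener x = 49.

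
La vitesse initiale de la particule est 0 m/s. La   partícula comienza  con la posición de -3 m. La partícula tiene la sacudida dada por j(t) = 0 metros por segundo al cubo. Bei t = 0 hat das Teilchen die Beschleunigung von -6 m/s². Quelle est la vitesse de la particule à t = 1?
Nous devons trouver l'intégrale de notre équation du jerk j(t) = 0 2 fois. En intégrant le jerk et en utilisant la condition initiale a(0) = -6, nous obtenons a(t) = -6. L'intégrale de l'accélération est la vitesse. En utilisant v(0) = 0, nous obtenons v(t) = -6·t. Nous avons la vitesse v(t) = -6·t. En substituant t = 1: v(1) = -6.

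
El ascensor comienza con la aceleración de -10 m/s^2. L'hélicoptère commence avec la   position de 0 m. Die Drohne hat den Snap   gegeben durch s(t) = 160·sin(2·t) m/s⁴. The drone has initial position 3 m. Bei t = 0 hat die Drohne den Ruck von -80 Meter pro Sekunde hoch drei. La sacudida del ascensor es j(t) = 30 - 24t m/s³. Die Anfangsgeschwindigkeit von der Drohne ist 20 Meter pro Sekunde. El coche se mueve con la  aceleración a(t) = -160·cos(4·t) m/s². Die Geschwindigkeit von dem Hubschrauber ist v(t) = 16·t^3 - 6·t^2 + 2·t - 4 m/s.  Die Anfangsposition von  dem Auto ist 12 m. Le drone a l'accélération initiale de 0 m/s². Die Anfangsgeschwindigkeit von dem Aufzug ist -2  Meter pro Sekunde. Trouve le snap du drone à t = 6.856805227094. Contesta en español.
Tenemos el snap s(t) = 160·sin(2·t). Sustituyendo t = 6.856805227094: s(6.856805227094) = 145.861275838526.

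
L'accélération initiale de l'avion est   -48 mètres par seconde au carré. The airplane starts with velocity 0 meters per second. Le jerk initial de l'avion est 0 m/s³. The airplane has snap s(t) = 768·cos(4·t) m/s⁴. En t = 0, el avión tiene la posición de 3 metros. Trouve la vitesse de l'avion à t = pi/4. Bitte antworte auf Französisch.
En partant du snap s(t) = 768·cos(4·t), nous prenons 3 intégrales. La primitive du snap est le jerk. En utilisant j(0) = 0, nous obtenons j(t) = 192·sin(4·t). En prenant ∫j(t)dt et en appliquant a(0) = -48, nous trouvons a(t) = -48·cos(4·t). L'intégrale de l'accélération, avec v(0) = 0, donne la vitesse: v(t) = -12·sin(4·t). De l'équation de la vitesse v(t) = -12·sin(4·t), nous substituons t = pi/4 pour obtenir v = 0.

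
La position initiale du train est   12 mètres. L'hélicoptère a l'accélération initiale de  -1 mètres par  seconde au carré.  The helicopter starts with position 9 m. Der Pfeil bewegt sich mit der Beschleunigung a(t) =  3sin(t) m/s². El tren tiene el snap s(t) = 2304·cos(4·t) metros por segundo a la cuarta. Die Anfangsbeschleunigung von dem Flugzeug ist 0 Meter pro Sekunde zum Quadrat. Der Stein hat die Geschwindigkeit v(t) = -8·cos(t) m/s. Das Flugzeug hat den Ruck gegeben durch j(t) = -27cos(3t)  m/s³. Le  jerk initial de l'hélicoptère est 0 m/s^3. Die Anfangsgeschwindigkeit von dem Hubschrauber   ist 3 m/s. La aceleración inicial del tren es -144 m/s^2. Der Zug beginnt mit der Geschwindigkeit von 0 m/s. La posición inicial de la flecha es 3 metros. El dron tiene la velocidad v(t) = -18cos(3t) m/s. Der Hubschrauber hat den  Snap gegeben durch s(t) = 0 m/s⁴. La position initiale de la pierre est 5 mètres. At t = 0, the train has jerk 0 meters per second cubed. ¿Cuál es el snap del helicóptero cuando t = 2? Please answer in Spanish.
Tenemos el snap s(t) = 0. Sustituyendo t = 2: s(2) = 0.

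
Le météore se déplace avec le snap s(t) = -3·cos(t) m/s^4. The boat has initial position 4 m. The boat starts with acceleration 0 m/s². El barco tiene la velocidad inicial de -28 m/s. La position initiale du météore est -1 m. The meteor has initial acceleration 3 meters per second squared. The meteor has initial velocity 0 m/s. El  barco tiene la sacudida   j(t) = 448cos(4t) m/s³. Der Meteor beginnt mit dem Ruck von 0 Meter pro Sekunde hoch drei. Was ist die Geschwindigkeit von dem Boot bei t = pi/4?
Ausgehend von dem Ruck j(t) = 448·cos(4·t), nehmen wir 2 Stammfunktionen. Durch Integration von dem Ruck und Verwendung der Anfangsbedingung a(0) = 0, erhalten wir a(t) = 112·sin(4·t). Die Stammfunktion von der Beschleunigung, mit v(0) = -28, ergibt die Geschwindigkeit: v(t) = -28·cos(4·t). Aus der Gleichung für die Geschwindigkeit v(t) = -28·cos(4·t), setzen wir t = pi/4 ein und erhalten v = 28.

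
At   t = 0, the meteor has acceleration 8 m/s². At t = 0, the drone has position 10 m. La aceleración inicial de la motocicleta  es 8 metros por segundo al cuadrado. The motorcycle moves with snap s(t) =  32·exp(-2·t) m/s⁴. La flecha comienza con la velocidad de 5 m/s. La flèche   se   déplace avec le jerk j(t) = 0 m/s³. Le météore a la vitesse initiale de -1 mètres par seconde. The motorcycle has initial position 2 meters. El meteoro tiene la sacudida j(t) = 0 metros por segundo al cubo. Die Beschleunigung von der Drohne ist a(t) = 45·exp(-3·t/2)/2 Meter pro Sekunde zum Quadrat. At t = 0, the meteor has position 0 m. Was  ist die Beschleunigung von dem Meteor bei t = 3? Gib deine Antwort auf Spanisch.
Debemos encontrar la antiderivada de nuestra ecuación de la sacudida j(t) = 0 1 vez. Tomando ∫j(t)dt y aplicando a(0) = 8, encontramos a(t) = 8. De la ecuación de la aceleración a(t) = 8, sustituimos t = 3 para obtener a = 8.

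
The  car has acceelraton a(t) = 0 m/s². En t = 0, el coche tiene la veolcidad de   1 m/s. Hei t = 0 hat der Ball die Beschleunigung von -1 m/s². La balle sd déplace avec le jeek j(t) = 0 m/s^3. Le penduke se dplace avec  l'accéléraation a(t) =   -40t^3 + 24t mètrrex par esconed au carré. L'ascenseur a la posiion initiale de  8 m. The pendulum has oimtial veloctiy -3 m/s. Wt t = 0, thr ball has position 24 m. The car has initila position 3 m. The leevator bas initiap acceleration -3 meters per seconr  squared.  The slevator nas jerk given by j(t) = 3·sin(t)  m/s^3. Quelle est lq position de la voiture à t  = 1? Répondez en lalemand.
Wir müssen unsere Gleichung für die Beschleunigung a(t) = 0 2-mal integrieren. Das Integral von der Beschleunigung, mit v(0) = 1, ergibt die Geschwindigkeit: v(t) = 1. Durch Integration von der Geschwindigkeit und Verwendung der Anfangsbedingung x(0) = 3, erhalten wir x(t) = t + 3. Aus der Gleichung für die Position x(t) = t + 3, setzen wir t = 1 ein und erhalten x = 4.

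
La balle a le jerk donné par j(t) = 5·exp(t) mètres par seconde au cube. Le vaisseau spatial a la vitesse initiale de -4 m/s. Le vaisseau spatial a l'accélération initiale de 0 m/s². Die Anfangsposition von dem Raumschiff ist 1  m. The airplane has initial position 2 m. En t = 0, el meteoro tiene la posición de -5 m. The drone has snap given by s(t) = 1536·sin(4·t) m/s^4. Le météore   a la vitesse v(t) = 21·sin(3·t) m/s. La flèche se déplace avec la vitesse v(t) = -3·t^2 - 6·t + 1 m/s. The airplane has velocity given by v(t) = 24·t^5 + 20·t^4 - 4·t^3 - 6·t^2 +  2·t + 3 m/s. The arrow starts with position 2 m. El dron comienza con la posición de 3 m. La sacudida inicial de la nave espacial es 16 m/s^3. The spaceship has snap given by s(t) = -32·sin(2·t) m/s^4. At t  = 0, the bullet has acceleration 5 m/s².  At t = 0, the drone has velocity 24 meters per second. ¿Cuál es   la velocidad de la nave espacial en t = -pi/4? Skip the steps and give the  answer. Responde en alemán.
Die Geschwindigkeit bei t = -pi/4 ist v = 0.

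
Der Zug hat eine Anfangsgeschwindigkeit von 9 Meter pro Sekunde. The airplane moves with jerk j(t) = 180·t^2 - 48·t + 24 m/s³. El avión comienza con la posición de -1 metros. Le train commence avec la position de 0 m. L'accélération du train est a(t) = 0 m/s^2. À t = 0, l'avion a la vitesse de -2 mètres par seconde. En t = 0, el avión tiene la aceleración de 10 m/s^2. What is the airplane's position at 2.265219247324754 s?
Starting from jerk j(t) = 180·t^2 - 48·t + 24, we take 3 integrals. Taking ∫j(t)dt and applying a(0) = 10, we find a(t) = 60·t^3 - 24·t^2 + 24·t + 10. Taking ∫a(t)dt and applying v(0) = -2, we find v(t) = 15·t^4 - 8·t^3 + 12·t^2 + 10·t - 2. The antiderivative of velocity is position. Using x(0) = -1, we get x(t) = 3·t^5 - 2·t^4 + 4·t^3 + 5·t^2 - 2·t - 1. Using x(t) = 3·t^5 - 2·t^4 + 4·t^3 + 5·t^2 - 2·t - 1 and substituting t = 2.265219247324754, we find x = 192.885783841252.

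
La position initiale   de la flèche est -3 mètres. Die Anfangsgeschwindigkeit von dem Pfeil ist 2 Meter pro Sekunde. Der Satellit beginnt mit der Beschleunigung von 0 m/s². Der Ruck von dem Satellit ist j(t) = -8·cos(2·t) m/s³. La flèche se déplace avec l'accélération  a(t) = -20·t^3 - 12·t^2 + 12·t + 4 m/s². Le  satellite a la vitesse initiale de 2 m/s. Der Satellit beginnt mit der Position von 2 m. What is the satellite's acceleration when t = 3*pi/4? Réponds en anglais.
To find the answer, we compute 1 integral of j(t) = -8·cos(2·t). Taking ∫j(t)dt and applying a(0) = 0, we find a(t) = -4·sin(2·t). From the given acceleration equation a(t) = -4·sin(2·t), we substitute t = 3*pi/4 to get a = 4.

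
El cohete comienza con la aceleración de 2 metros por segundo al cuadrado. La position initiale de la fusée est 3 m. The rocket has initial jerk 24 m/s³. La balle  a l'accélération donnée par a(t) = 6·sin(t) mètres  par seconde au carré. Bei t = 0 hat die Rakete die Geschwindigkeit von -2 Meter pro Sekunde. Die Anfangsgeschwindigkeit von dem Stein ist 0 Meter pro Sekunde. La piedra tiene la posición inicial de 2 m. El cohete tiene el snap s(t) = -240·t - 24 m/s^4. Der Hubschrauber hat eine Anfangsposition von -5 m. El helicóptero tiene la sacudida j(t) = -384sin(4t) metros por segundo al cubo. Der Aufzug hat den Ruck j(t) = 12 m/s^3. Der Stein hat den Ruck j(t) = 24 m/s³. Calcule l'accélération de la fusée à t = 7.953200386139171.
Nous devons trouver la primitive de notre équation du snap s(t) = -240·t - 24 2 fois. En intégrant le snap et en utilisant la condition initiale j(0) = 24, nous obtenons j(t) = -120·t^2 - 24·t + 24. La primitive du jerk est l'accélération. En utilisant a(0) = 2, nous obtenons a(t) = -40·t^3 - 12·t^2 + 24·t + 2. Nous avons l'accélération a(t) = -40·t^3 - 12·t^2 + 24·t + 2. En substituant t = 7.953200386139171: a(7.953200386139171) = -20688.8414085419.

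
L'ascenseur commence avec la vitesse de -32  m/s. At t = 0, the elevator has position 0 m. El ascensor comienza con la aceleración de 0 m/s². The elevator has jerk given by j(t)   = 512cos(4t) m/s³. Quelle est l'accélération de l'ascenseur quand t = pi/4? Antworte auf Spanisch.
Partiendo de la sacudida j(t) = 512·cos(4·t), tomamos 1 antiderivada. La antiderivada de la sacudida es la aceleración. Usando a(0) = 0, obtenemos a(t) = 128·sin(4·t). Tenemos la aceleración a(t) = 128·sin(4·t). Sustituyendo t = pi/4: a(pi/4) = 0.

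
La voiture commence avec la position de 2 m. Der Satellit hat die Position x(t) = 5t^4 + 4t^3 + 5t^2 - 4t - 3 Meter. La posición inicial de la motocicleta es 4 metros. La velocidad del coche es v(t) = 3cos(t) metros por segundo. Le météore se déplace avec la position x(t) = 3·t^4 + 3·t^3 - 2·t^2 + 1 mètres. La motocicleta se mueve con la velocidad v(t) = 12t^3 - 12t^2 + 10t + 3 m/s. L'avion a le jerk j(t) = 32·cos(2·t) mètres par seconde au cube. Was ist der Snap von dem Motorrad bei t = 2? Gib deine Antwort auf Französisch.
En partant de la vitesse v(t) = 12·t^3 - 12·t^2 + 10·t + 3, nous prenons 3 dérivées. La dérivée de la vitesse donne l'accélération: a(t) = 36·t^2 - 24·t + 10. En prenant d/dt de a(t), nous trouvons j(t) = 72·t - 24. En dérivant le jerk, nous obtenons le snap: s(t) = 72. De l'équation du snap s(t) = 72, nous substituons t = 2 pour obtenir s = 72.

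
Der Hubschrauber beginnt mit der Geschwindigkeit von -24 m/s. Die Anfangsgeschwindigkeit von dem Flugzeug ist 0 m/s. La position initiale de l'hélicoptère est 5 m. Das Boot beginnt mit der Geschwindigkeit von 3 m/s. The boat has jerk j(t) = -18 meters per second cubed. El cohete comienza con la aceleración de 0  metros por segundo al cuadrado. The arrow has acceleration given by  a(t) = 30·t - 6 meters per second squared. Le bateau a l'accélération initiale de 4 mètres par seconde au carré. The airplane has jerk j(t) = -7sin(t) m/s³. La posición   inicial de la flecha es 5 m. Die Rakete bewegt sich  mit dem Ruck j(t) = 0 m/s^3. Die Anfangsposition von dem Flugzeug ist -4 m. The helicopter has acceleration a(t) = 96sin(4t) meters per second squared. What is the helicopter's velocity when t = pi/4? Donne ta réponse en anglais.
To find the answer, we compute 1 integral of a(t) = 96·sin(4·t). Finding the integral of a(t) and using v(0) = -24: v(t) = -24·cos(4·t). Using v(t) = -24·cos(4·t) and substituting t = pi/4, we find v = 24.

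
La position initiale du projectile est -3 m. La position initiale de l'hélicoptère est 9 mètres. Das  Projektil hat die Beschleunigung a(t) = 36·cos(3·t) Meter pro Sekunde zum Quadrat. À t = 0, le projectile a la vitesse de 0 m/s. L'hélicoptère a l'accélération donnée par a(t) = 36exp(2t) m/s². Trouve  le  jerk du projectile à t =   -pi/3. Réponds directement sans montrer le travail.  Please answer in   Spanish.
La respuesta es 0.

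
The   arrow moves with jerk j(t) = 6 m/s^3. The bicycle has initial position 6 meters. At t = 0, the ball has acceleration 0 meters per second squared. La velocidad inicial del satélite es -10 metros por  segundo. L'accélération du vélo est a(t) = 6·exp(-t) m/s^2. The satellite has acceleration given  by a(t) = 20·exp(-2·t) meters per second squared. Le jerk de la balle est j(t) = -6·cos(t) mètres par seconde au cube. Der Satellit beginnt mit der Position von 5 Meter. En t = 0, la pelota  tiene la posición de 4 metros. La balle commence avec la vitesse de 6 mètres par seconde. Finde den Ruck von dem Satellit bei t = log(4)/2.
Ausgehend von der Beschleunigung a(t) = 20·exp(-2·t), nehmen wir 1 Ableitung. Die Ableitung von der Beschleunigung ergibt den Ruck: j(t) = -40·exp(-2·t). Wir haben den Ruck j(t) = -40·exp(-2·t). Durch Einsetzen von t = log(4)/2: j(log(4)/2) = -10.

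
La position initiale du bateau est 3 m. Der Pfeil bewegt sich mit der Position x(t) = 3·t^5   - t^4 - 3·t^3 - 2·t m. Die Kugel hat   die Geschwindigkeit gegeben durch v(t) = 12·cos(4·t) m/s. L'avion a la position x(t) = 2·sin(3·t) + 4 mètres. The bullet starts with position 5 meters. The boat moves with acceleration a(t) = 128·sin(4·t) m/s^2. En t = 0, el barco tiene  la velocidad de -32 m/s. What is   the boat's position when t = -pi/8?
To solve this, we need to take 2 antiderivatives of our acceleration equation a(t) = 128·sin(4·t). The integral of acceleration, with v(0) = -32, gives velocity: v(t) = -32·cos(4·t). Integrating velocity and using the initial condition x(0) = 3, we get x(t) = 3 - 8·sin(4·t). Using x(t) = 3 - 8·sin(4·t) and substituting t = -pi/8, we find x = 11.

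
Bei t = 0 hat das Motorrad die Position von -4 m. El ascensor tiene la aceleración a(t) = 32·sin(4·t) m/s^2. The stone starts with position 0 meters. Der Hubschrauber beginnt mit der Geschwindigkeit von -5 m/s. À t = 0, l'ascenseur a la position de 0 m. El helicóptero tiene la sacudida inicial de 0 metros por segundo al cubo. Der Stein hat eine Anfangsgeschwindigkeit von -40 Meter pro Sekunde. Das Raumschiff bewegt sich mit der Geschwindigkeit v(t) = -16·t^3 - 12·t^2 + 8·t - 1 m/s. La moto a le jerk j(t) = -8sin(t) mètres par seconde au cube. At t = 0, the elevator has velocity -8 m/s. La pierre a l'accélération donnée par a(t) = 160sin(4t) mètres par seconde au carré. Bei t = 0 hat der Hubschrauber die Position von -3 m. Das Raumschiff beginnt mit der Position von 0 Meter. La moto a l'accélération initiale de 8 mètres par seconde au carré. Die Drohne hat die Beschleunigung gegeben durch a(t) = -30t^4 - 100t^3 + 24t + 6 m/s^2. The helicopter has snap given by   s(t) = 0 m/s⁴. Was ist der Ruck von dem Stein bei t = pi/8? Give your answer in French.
Pour résoudre ceci, nous devons prendre 1 dérivée de notre équation de l'accélération a(t) = 160·sin(4·t). En prenant d/dt de a(t), nous trouvons j(t) = 640·cos(4·t). De l'équation du jerk j(t) = 640·cos(4·t), nous substituons t = pi/8 pour obtenir j = 0.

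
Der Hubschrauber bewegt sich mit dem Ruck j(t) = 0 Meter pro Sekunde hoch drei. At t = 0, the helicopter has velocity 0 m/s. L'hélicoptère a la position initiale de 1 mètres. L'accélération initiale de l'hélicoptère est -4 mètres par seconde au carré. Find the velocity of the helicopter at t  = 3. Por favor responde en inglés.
We need to integrate our jerk equation j(t) = 0 2 times. The integral of jerk is acceleration. Using a(0) = -4, we get a(t) = -4. Integrating acceleration and using the initial condition v(0) = 0, we get v(t) = -4·t. We have velocity v(t) = -4·t. Substituting t = 3: v(3) = -12.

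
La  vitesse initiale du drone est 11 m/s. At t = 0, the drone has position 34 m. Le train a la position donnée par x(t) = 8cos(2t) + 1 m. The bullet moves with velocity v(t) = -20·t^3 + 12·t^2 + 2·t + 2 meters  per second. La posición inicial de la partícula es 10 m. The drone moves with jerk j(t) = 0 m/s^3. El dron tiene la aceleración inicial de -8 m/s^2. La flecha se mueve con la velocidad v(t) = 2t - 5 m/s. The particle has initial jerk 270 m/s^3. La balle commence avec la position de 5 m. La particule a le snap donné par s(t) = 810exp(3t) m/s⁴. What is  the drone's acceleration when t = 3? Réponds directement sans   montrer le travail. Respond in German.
Die Antwort ist -8.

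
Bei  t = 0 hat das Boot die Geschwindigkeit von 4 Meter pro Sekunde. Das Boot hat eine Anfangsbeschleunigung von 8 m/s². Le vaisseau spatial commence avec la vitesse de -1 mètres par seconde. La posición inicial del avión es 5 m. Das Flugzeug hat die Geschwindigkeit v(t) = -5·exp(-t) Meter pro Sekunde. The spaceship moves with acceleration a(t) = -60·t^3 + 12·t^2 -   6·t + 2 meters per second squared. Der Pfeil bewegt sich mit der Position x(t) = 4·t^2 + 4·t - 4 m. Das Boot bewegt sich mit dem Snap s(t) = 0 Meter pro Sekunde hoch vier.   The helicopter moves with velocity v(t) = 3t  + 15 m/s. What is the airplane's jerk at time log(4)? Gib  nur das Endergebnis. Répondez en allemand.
Die Antwort ist -5/4.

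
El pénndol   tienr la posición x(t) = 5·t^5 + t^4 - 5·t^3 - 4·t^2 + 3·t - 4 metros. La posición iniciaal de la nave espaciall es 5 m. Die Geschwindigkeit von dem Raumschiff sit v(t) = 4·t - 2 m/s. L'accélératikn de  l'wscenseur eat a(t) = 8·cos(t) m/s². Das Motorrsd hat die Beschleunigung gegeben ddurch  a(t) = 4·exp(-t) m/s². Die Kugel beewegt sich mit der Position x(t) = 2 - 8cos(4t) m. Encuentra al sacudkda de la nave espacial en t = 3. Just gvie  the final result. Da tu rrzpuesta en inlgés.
The jerk at t = 3 is j = 0.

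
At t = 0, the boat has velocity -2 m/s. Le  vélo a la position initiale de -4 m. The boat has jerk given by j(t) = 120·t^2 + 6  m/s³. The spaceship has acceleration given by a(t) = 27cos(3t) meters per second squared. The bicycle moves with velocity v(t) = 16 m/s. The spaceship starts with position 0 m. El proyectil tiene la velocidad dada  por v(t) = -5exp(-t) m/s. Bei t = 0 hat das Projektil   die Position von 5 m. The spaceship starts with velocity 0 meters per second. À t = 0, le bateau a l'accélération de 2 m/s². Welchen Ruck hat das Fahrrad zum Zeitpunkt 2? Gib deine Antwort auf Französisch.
Pour résoudre ceci, nous devons prendre 2 dérivées de notre équation de la vitesse v(t) = 16. En dérivant la vitesse, nous obtenons l'accélération: a(t) = 0. En dérivant l'accélération, nous obtenons le jerk: j(t) = 0. En utilisant j(t) = 0 et en substituant t = 2, nous trouvons j = 0.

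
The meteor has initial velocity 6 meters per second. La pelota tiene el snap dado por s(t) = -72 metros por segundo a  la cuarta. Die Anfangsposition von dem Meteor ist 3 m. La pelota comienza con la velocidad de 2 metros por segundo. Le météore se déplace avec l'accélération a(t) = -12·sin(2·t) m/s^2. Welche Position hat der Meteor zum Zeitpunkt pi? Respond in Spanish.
Partiendo de la aceleración a(t) = -12·sin(2·t), tomamos 2 antiderivadas. Integrando la aceleración y usando la condición inicial v(0) = 6, obtenemos v(t) = 6·cos(2·t). Integrando la velocidad y usando la condición inicial x(0) = 3, obtenemos x(t) = 3·sin(2·t) + 3. Usando x(t) = 3·sin(2·t) + 3 y sustituyendo t = pi, encontramos x = 3.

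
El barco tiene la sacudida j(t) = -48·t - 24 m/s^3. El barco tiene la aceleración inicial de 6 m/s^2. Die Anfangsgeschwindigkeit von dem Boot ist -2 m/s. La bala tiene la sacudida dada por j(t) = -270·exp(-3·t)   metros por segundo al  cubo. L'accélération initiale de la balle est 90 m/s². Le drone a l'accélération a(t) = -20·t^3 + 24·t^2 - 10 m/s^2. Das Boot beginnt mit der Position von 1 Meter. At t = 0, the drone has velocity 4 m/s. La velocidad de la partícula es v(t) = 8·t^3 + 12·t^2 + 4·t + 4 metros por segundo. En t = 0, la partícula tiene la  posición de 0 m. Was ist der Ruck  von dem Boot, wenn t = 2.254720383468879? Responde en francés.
De l'équation du jerk j(t) = -48·t - 24, nous substituons t = 2.254720383468879 pour obtenir j = -132.226578406506.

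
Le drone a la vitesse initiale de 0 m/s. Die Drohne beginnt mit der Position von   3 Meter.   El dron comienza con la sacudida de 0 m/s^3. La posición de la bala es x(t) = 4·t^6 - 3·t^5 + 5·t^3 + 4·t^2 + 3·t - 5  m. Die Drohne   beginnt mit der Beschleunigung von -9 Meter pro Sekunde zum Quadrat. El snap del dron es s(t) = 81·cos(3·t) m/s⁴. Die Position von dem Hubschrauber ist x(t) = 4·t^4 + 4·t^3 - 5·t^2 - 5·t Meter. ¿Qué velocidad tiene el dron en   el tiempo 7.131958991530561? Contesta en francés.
Nous devons intégrer notre équation du snap s(t) = 81·cos(3·t) 3 fois. En intégrant le snap et en utilisant la condition initiale j(0) = 0, nous obtenons j(t) = 27·sin(3·t). La primitive du jerk, avec a(0) = -9, donne l'accélération: a(t) = -9·cos(3·t). En intégrant l'accélération et en utilisant la condition initiale v(0) = 0, nous obtenons v(t) = -3·sin(3·t). En utilisant v(t) = -3·sin(3·t) et en substituant t = 7.131958991530561, nous trouvons v = -1.68220097819817.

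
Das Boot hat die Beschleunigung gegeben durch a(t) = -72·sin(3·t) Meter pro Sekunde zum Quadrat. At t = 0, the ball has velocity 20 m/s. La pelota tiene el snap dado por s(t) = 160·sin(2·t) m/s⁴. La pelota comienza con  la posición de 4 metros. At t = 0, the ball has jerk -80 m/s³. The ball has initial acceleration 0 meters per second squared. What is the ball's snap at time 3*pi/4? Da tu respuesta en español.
De la ecuación del snap s(t) = 160·sin(2·t), sustituimos t = 3*pi/4 para obtener s = -160.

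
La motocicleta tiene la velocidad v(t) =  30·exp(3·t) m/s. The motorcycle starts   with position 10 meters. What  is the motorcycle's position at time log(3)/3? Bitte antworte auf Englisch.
We must find the integral of our velocity equation v(t) = 30·exp(3·t) 1 time. The integral of velocity, with x(0) = 10, gives position: x(t) = 10·exp(3·t). We have position x(t) = 10·exp(3·t). Substituting t = log(3)/3: x(log(3)/3) = 30.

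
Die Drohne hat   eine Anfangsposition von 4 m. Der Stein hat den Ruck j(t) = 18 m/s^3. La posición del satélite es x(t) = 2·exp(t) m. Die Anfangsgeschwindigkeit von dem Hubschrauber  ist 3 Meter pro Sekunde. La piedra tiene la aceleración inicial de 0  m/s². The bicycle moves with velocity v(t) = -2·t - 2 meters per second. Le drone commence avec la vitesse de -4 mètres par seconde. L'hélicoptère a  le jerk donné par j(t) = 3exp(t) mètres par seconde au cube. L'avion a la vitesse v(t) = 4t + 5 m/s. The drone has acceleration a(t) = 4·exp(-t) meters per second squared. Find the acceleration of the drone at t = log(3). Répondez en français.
En utilisant a(t) = 4·exp(-t) et en substituant t = log(3), nous trouvons a = 4/3.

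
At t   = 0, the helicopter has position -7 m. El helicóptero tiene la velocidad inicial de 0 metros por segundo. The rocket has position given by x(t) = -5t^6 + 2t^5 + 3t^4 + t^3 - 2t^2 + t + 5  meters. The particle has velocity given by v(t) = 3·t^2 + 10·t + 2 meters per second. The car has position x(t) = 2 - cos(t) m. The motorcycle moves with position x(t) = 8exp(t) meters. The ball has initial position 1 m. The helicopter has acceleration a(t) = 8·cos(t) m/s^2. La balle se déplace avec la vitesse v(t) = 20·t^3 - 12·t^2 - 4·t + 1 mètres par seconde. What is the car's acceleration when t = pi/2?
Starting from position x(t) = 2 - cos(t), we take 2 derivatives. Differentiating position, we get velocity: v(t) = sin(t). The derivative of velocity gives acceleration: a(t) = cos(t). Using a(t) = cos(t) and substituting t = pi/2, we find a = 0.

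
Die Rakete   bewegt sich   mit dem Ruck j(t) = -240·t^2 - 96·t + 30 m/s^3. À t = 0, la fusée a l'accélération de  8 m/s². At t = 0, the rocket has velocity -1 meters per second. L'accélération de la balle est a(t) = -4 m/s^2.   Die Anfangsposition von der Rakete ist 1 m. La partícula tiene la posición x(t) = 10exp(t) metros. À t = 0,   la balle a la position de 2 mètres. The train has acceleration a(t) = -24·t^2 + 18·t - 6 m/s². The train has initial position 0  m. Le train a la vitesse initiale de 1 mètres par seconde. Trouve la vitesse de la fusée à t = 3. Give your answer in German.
Wir müssen die Stammfunktion unserer Gleichung für den Ruck j(t) = -240·t^2 - 96·t + 30 2-mal finden. Durch Integration von dem Ruck und Verwendung der Anfangsbedingung a(0) = 8, erhalten wir a(t) = -80·t^3 - 48·t^2 + 30·t + 8. Durch Integration von der Beschleunigung und Verwendung der Anfangsbedingung v(0) = -1, erhalten wir v(t) = -20·t^4 - 16·t^3 + 15·t^2 + 8·t - 1. Aus der Gleichung für die Geschwindigkeit v(t) = -20·t^4 - 16·t^3 + 15·t^2 + 8·t - 1, setzen wir t = 3 ein und erhalten v = -1894.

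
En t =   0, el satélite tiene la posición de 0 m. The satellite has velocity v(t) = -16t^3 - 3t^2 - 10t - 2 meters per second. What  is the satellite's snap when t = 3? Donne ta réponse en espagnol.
Partiendo de la velocidad v(t) = -16·t^3 - 3·t^2 - 10·t - 2, tomamos 3 derivadas. Derivando la velocidad, obtenemos la aceleración: a(t) = -48·t^2 - 6·t - 10. La derivada de la aceleración da la sacudida: j(t) = -96·t - 6. Derivando la sacudida, obtenemos el snap: s(t) = -96. Tenemos el snap s(t) = -96. Sustituyendo t = 3: s(3) = -96.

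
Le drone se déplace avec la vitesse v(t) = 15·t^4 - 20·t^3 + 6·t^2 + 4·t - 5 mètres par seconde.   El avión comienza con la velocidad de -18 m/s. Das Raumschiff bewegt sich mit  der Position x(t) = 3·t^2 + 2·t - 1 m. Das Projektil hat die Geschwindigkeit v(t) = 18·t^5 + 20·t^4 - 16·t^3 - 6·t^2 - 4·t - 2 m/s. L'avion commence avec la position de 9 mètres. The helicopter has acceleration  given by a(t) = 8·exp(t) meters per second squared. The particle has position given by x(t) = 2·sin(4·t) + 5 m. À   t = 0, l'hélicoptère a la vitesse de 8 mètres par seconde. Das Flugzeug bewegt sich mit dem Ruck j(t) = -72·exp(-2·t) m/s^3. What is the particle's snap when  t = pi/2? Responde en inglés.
We must differentiate our position equation x(t) = 2·sin(4·t) + 5 4 times. Taking d/dt of x(t), we find v(t) = 8·cos(4·t). The derivative of velocity gives acceleration: a(t) = -32·sin(4·t). The derivative of acceleration gives jerk: j(t) = -128·cos(4·t). Taking d/dt of j(t), we find s(t) = 512·sin(4·t). From the given snap equation s(t) = 512·sin(4·t), we substitute t = pi/2 to get s = 0.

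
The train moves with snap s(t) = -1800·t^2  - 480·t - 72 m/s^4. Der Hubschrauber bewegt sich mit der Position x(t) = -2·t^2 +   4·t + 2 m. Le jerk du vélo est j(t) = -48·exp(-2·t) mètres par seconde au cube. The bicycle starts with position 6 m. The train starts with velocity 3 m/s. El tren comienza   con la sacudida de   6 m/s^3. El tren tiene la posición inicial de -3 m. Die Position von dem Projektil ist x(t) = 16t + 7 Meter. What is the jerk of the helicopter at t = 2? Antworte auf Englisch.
Starting from position x(t) = -2·t^2 + 4·t + 2, we take 3 derivatives. Taking d/dt of x(t), we find v(t) = 4 - 4·t. Differentiating velocity, we get acceleration: a(t) = -4. The derivative of acceleration gives jerk: j(t) = 0. From the given jerk equation j(t) = 0, we substitute t = 2 to get j = 0.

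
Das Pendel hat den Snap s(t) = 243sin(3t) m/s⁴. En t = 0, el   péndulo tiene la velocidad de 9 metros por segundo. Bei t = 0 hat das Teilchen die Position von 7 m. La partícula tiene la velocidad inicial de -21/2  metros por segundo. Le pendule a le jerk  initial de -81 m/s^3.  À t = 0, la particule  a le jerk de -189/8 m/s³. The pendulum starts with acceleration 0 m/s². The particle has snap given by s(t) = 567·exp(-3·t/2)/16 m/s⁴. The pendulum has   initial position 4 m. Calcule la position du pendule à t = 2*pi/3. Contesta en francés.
Nous devons intégrer notre équation du snap s(t) = 243·sin(3·t) 4 fois. En intégrant le snap et en utilisant la condition initiale j(0) = -81, nous obtenons j(t) = -81·cos(3·t). La primitive du jerk, avec a(0) = 0, donne l'accélération: a(t) = -27·sin(3·t). En intégrant l'accélération et en utilisant la condition initiale v(0) = 9, nous obtenons v(t) = 9·cos(3·t). En prenant ∫v(t)dt et en appliquant x(0) = 4, nous trouvons x(t) = 3·sin(3·t) + 4. Nous avons la position x(t) = 3·sin(3·t) + 4. En substituant t = 2*pi/3: x(2*pi/3) = 4.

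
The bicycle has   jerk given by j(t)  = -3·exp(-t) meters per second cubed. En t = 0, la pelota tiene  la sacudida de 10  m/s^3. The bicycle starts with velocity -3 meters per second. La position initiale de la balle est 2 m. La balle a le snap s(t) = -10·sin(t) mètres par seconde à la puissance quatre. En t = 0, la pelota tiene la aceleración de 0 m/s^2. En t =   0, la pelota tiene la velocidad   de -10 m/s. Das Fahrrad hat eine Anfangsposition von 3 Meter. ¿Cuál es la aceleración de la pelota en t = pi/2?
Partiendo del snap s(t) = -10·sin(t), tomamos 2 antiderivadas. Tomando ∫s(t)dt y aplicando j(0) = 10, encontramos j(t) = 10·cos(t). La antiderivada de la sacudida es la aceleración. Usando a(0) = 0, obtenemos a(t) = 10·sin(t). Usando a(t) = 10·sin(t) y sustituyendo t = pi/2, encontramos a = 10.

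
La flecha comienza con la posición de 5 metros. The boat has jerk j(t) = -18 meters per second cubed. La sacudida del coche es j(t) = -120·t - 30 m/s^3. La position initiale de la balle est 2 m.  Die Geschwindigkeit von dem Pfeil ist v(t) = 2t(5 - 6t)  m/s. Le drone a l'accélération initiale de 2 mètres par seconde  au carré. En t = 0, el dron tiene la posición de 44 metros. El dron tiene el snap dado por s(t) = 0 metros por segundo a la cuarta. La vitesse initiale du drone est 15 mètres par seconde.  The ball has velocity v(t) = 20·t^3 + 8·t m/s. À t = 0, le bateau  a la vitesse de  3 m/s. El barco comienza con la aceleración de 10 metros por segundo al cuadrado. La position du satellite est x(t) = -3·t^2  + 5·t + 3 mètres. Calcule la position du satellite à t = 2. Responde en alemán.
Mit x(t) = -3·t^2 + 5·t + 3 und Einsetzen von t = 2, finden wir x = 1.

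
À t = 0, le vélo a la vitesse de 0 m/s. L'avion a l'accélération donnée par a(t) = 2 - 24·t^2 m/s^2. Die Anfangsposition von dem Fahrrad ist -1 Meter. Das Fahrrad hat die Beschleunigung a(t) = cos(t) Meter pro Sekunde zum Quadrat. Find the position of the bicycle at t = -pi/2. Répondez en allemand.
Um dies zu lösen, müssen wir 2 Integrale unserer Gleichung für die Beschleunigung a(t) = cos(t) finden. Mit ∫a(t)dt und Anwendung von v(0) = 0, finden wir v(t) = sin(t). Das Integral von der Geschwindigkeit, mit x(0) = -1, ergibt die Position: x(t) = -cos(t). Wir haben die Position x(t) = -cos(t). Durch Einsetzen von t = -pi/2: x(-pi/2) = 0.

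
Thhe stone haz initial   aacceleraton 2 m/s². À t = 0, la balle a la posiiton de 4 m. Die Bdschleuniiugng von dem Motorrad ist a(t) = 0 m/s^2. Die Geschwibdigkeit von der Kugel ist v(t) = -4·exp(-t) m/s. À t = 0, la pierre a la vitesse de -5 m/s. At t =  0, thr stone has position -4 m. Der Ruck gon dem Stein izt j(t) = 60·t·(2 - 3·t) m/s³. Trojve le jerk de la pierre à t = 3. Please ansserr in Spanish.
De la ecuación de la sacudida j(t) = 60·t·(2 - 3·t), sustituimos t = 3 para obtener j = -1260.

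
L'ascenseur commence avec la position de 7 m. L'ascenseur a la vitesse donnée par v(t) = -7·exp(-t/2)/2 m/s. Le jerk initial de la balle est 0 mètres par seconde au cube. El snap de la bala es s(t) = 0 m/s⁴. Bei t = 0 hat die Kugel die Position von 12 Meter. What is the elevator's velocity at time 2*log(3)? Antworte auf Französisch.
En utilisant v(t) = -7·exp(-t/2)/2 et en substituant t = 2*log(3), nous trouvons v = -7/6.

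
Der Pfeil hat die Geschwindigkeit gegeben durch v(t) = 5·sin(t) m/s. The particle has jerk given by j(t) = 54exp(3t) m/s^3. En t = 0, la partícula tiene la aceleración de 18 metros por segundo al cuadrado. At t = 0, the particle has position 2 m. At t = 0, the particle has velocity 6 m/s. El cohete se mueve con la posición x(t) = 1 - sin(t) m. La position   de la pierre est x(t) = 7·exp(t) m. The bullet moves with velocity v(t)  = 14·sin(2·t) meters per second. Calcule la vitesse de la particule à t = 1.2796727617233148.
En partant du jerk j(t) = 54·exp(3·t), nous prenons 2 intégrales. L'intégrale du jerk, avec a(0) = 18, donne l'accélération: a(t) = 18·exp(3·t). La primitive de l'accélération est la vitesse. En utilisant v(0) = 6, nous obtenons v(t) = 6·exp(3·t). Nous avons la vitesse v(t) = 6·exp(3·t). En substituant t = 1.2796727617233148: v(1.2796727617233148) = 278.878932624062.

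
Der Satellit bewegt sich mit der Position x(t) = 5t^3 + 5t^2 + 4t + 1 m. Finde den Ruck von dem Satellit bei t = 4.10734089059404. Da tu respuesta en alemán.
Wir müssen unsere Gleichung für die Position x(t) = 5·t^3 + 5·t^2 + 4·t + 1 3-mal ableiten. Durch Ableiten von der Position erhalten wir die Geschwindigkeit: v(t) = 15·t^2 + 10·t + 4. Mit d/dt von v(t) finden wir a(t) = 30·t + 10. Die Ableitung von der Beschleunigung ergibt den Ruck: j(t) = 30. Mit j(t) = 30 und Einsetzen von t = 4.10734089059404, finden wir j = 30.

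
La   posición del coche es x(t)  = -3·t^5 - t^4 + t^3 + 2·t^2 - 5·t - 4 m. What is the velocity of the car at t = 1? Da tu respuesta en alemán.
Wir müssen unsere Gleichung für die Position x(t) = -3·t^5 - t^4 + t^3 + 2·t^2 - 5·t - 4 1-mal ableiten. Mit d/dt von x(t) finden wir v(t) = -15·t^4 - 4·t^3 + 3·t^2 + 4·t - 5. Mit v(t) = -15·t^4 - 4·t^3 + 3·t^2 + 4·t - 5 und Einsetzen von t = 1, finden wir v = -17.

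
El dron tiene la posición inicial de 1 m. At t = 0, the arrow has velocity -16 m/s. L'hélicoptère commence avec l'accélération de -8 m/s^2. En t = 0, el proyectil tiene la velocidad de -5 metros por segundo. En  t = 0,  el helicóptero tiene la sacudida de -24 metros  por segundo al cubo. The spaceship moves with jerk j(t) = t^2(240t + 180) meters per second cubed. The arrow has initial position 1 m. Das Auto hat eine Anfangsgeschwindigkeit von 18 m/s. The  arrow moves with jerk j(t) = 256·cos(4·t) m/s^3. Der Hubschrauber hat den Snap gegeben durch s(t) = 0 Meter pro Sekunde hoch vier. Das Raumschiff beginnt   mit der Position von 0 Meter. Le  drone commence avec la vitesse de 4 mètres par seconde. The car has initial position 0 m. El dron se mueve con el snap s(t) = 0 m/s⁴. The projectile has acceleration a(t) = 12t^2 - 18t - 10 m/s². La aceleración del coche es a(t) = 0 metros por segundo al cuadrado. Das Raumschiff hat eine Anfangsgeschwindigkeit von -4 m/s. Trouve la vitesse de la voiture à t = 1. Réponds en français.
Nous devons intégrer notre équation de l'accélération a(t) = 0 1 fois. La primitive de l'accélération est la vitesse. En utilisant v(0) = 18, nous obtenons v(t) = 18. En utilisant v(t) = 18 et en substituant t = 1, nous trouvons v = 18.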